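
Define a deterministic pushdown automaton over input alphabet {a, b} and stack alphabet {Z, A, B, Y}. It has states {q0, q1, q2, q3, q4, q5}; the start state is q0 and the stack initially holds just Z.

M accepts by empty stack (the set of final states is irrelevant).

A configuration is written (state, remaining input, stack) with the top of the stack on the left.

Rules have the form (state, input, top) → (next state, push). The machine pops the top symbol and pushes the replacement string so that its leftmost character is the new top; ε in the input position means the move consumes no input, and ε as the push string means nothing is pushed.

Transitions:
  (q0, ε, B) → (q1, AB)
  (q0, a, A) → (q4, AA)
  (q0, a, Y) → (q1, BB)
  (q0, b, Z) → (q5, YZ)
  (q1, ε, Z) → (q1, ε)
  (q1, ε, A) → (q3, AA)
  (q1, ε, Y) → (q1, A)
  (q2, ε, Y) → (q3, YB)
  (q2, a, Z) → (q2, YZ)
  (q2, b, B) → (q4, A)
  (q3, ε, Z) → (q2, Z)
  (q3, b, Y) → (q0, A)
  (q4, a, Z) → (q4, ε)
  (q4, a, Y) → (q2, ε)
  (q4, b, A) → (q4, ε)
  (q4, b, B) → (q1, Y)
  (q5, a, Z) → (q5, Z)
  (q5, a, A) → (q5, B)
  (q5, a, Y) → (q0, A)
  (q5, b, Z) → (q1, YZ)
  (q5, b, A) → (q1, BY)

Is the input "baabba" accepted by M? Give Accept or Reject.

(q0, baabba, Z)
  read b, top Z: go to q5, push YZ → (q5, aabba, YZ)
  read a, top Y: go to q0, push A → (q0, abba, AZ)
  read a, top A: go to q4, push AA → (q4, bba, AAZ)
  read b, top A: go to q4, push ε → (q4, ba, AZ)
  read b, top A: go to q4, push ε → (q4, a, Z)
  read a, top Z: go to q4, push ε → (q4, ε, ε)
All input consumed and the stack is empty.

Accept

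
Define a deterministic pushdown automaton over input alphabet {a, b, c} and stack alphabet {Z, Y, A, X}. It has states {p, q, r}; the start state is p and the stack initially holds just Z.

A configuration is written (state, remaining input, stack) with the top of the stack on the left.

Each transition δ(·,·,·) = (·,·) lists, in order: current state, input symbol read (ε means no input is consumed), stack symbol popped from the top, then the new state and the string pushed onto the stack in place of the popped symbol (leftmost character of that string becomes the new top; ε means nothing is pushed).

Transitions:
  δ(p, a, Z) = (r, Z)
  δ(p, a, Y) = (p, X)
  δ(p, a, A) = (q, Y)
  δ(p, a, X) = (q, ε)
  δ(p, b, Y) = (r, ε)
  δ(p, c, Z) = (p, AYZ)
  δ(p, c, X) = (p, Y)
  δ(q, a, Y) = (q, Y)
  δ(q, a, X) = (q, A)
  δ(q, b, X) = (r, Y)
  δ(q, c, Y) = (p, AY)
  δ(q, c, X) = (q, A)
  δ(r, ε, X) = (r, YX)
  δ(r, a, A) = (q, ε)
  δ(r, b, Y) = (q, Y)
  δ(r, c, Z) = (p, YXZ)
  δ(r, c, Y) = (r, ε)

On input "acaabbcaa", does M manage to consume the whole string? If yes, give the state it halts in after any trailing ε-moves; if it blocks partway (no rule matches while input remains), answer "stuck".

(p, acaabbcaa, Z) ⊢ (r, caabbcaa, Z) ⊢ (p, aabbcaa, YXZ) ⊢ (p, abbcaa, XXZ) ⊢ (q, bbcaa, XZ) ⊢ (r, bcaa, YZ) ⊢ (q, caa, YZ) ⊢ (p, aa, AYZ) ⊢ (q, a, YYZ) ⊢ (q, ε, YYZ)
All input consumed; M is in state q.

q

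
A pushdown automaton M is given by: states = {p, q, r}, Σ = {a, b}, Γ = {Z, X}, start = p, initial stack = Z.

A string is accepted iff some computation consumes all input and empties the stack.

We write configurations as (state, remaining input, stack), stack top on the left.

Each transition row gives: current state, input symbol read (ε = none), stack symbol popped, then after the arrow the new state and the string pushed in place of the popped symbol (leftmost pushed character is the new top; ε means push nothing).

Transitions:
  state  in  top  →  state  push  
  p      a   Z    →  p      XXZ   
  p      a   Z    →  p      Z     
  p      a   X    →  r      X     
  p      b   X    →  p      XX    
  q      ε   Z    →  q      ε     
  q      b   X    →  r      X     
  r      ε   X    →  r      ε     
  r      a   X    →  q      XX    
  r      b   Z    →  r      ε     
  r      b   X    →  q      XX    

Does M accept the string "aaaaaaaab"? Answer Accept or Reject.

Accept

One accepting computation: (p, aaaaaaaab, Z) ⊢ (p, aaaaaaab, Z) ⊢ (p, aaaaaab, Z) ⊢ (p, aaaaab, Z) ⊢ (p, aaaab, Z) ⊢ (p, aaab, Z) ⊢ (p, aab, Z) ⊢ (p, ab, XXZ) ⊢ (r, b, XXZ) ⊢ (r, b, XZ) ⊢ (r, b, Z) ⊢ (r, ε, ε)
All input consumed and the stack is empty.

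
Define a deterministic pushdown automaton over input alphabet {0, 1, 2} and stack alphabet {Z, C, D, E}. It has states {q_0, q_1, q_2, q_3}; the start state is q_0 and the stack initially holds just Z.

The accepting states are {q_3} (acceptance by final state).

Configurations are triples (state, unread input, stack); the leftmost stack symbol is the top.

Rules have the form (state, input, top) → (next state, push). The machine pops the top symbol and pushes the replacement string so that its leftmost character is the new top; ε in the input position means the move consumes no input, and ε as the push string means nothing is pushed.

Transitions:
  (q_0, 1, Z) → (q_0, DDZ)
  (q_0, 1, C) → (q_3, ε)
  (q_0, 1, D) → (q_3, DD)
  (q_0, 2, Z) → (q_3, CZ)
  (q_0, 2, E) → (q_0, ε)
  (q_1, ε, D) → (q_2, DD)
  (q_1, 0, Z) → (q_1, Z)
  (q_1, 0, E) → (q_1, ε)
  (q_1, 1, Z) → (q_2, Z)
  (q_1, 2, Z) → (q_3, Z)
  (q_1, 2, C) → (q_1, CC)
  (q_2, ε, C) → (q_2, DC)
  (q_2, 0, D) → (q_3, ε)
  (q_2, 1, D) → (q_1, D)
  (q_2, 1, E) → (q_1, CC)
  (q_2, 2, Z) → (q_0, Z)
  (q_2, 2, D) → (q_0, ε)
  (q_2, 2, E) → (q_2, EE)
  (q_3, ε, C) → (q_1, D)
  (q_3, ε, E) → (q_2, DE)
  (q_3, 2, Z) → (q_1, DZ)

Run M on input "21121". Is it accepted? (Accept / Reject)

Accept

(q_0, 21121, Z)
  read 2, top Z: go to q_3, push CZ → (q_3, 1121, CZ)
  ε-move, top C: go to q_1, push D → (q_1, 1121, DZ)
  ε-move, top D: go to q_2, push DD → (q_2, 1121, DDZ)
  read 1, top D: go to q_1, push D → (q_1, 121, DDZ)
  ε-move, top D: go to q_2, push DD → (q_2, 121, DDDZ)
  read 1, top D: go to q_1, push D → (q_1, 21, DDDZ)
  ε-move, top D: go to q_2, push DD → (q_2, 21, DDDDZ)
  read 2, top D: go to q_0, push ε → (q_0, 1, DDDZ)
  read 1, top D: go to q_3, push DD → (q_3, ε, DDDDZ)
All input consumed; state q_3 ∈ F.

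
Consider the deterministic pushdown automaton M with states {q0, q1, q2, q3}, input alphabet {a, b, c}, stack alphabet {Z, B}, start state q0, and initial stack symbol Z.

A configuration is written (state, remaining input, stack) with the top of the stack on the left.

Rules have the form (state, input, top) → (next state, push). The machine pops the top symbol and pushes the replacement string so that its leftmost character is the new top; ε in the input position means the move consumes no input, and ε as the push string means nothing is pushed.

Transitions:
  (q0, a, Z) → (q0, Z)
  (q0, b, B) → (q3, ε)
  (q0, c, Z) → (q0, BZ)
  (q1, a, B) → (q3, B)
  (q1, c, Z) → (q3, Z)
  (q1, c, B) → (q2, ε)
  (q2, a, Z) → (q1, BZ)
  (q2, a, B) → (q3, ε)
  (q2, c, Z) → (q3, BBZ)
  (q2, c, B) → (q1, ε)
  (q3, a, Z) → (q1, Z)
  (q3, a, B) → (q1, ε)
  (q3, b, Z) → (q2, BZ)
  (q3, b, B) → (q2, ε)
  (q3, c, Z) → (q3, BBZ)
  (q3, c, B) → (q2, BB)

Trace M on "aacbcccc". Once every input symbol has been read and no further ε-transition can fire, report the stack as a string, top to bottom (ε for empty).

BZ

(q0, aacbcccc, Z) ⊢ (q0, acbcccc, Z) ⊢ (q0, cbcccc, Z) ⊢ (q0, bcccc, BZ) ⊢ (q3, cccc, Z) ⊢ (q3, ccc, BBZ) ⊢ (q2, cc, BBBZ) ⊢ (q1, c, BBZ) ⊢ (q2, ε, BZ)
All input consumed in state q2 with stack BZ.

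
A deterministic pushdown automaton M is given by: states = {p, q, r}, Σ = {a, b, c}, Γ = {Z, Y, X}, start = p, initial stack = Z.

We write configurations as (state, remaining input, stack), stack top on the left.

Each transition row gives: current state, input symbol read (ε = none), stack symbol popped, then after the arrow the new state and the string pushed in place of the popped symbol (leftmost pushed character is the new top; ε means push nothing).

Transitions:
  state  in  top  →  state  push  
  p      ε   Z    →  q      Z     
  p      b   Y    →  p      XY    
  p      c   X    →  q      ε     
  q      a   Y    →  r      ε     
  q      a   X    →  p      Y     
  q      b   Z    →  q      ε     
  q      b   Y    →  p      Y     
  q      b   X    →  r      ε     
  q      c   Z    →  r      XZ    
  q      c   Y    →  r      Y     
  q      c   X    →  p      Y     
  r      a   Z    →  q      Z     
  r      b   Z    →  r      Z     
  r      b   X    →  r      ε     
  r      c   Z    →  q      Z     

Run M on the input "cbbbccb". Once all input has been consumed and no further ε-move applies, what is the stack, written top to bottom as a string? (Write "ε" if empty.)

(p, cbbbccb, Z)
  ε-move, top Z: go to q, push Z → (q, cbbbccb, Z)
  read c, top Z: go to r, push XZ → (r, bbbccb, XZ)
  read b, top X: go to r, push ε → (r, bbccb, Z)
  read b, top Z: go to r, push Z → (r, bccb, Z)
  read b, top Z: go to r, push Z → (r, ccb, Z)
  read c, top Z: go to q, push Z → (q, cb, Z)
  read c, top Z: go to r, push XZ → (r, b, XZ)
  read b, top X: go to r, push ε → (r, ε, Z)
All input consumed in state r with stack Z.

Z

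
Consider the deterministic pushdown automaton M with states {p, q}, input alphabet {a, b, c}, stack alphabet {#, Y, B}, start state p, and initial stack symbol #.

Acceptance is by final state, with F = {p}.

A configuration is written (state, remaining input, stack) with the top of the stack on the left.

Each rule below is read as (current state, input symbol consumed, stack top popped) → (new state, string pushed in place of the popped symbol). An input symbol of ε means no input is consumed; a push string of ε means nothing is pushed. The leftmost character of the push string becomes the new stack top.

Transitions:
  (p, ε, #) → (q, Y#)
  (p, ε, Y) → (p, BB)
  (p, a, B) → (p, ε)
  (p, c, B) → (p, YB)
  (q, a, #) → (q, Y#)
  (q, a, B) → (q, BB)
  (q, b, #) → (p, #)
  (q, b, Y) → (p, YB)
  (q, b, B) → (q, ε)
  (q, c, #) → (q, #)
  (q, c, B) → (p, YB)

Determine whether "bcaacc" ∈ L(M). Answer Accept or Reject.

(p, bcaacc, #)
  ε-move, top #: go to q, push Y# → (q, bcaacc, Y#)
  read b, top Y: go to p, push YB → (p, caacc, YB#)
  ε-move, top Y: go to p, push BB → (p, caacc, BBB#)
  read c, top B: go to p, push YB → (p, aacc, YBBB#)
  ε-move, top Y: go to p, push BB → (p, aacc, BBBBB#)
  read a, top B: go to p, push ε → (p, acc, BBBB#)
  read a, top B: go to p, push ε → (p, cc, BBB#)
  read c, top B: go to p, push YB → (p, c, YBBB#)
  ε-move, top Y: go to p, push BB → (p, c, BBBBB#)
  read c, top B: go to p, push YB → (p, ε, YBBBBB#)
All input consumed; state p ∈ F.

Accept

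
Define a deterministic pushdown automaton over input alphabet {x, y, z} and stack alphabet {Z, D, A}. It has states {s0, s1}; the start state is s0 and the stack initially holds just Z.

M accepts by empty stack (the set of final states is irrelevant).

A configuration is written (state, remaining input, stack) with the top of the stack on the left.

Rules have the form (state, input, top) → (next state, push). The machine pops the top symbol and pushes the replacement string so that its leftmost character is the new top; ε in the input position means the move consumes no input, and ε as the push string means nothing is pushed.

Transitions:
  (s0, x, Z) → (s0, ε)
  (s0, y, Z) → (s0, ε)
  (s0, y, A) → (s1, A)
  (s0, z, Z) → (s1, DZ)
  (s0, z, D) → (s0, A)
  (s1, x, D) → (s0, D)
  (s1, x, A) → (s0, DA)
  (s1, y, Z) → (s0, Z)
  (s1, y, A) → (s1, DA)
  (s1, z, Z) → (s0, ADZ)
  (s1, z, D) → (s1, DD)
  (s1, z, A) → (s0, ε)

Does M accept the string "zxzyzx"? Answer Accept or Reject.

Accept

(s0, zxzyzx, Z)
  read z, top Z: go to s1, push DZ → (s1, xzyzx, DZ)
  read x, top D: go to s0, push D → (s0, zyzx, DZ)
  read z, top D: go to s0, push A → (s0, yzx, AZ)
  read y, top A: go to s1, push A → (s1, zx, AZ)
  read z, top A: go to s0, push ε → (s0, x, Z)
  read x, top Z: go to s0, push ε → (s0, ε, ε)
All input consumed and the stack is empty.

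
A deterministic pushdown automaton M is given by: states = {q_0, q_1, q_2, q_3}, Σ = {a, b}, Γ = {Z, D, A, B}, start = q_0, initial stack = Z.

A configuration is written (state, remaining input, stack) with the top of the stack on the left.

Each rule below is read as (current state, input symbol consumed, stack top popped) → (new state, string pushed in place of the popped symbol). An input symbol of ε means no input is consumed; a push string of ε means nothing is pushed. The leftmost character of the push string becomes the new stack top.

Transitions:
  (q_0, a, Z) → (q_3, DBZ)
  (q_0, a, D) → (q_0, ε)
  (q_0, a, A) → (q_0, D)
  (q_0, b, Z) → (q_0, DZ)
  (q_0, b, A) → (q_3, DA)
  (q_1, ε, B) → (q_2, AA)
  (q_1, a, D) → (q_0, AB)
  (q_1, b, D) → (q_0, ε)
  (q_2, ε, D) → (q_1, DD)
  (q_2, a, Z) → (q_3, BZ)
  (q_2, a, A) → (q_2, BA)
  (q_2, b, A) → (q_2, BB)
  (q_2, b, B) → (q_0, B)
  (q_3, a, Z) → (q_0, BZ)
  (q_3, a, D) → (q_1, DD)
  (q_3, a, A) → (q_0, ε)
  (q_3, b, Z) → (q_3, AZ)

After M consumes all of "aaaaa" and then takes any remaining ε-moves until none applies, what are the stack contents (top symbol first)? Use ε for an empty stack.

(q_0, aaaaa, Z)
  read a, top Z: go to q_3, push DBZ → (q_3, aaaa, DBZ)
  read a, top D: go to q_1, push DD → (q_1, aaa, DDBZ)
  read a, top D: go to q_0, push AB → (q_0, aa, ABDBZ)
  read a, top A: go to q_0, push D → (q_0, a, DBDBZ)
  read a, top D: go to q_0, push ε → (q_0, ε, BDBZ)
All input consumed in state q_0 with stack BDBZ.

BDBZ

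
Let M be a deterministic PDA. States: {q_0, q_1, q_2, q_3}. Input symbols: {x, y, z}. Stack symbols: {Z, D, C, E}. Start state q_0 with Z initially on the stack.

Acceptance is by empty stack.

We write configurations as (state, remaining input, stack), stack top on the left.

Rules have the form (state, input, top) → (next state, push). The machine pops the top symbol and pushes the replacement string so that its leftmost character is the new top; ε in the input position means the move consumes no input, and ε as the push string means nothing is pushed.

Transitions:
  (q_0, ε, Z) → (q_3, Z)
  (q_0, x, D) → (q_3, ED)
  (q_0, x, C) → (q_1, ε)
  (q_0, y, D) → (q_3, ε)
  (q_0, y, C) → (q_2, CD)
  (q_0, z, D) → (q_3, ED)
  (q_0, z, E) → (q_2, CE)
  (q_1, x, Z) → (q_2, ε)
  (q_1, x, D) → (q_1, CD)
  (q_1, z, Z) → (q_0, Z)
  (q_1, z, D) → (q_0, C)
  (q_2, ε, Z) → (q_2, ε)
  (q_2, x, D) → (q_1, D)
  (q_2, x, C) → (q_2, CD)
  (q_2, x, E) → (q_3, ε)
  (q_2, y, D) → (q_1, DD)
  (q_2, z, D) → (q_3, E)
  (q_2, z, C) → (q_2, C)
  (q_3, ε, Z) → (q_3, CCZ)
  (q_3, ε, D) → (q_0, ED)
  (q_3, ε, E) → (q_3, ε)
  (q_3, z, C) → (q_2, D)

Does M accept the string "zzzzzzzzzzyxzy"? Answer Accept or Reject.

(q_0, zzzzzzzzzzyxzy, Z)
  ε-move, top Z: go to q_3, push Z → (q_3, zzzzzzzzzzyxzy, Z)
  ε-move, top Z: go to q_3, push CCZ → (q_3, zzzzzzzzzzyxzy, CCZ)
  read z, top C: go to q_2, push D → (q_2, zzzzzzzzzyxzy, DCZ)
  read z, top D: go to q_3, push E → (q_3, zzzzzzzzyxzy, ECZ)
  ε-move, top E: go to q_3, push ε → (q_3, zzzzzzzzyxzy, CZ)
  read z, top C: go to q_2, push D → (q_2, zzzzzzzyxzy, DZ)
  read z, top D: go to q_3, push E → (q_3, zzzzzzyxzy, EZ)
  ε-move, top E: go to q_3, push ε → (q_3, zzzzzzyxzy, Z)
  ε-move, top Z: go to q_3, push CCZ → (q_3, zzzzzzyxzy, CCZ)
  read z, top C: go to q_2, push D → (q_2, zzzzzyxzy, DCZ)
  read z, top D: go to q_3, push E → (q_3, zzzzyxzy, ECZ)
  ε-move, top E: go to q_3, push ε → (q_3, zzzzyxzy, CZ)
  read z, top C: go to q_2, push D → (q_2, zzzyxzy, DZ)
  read z, top D: go to q_3, push E → (q_3, zzyxzy, EZ)
  ε-move, top E: go to q_3, push ε → (q_3, zzyxzy, Z)
  ε-move, top Z: go to q_3, push CCZ → (q_3, zzyxzy, CCZ)
  read z, top C: go to q_2, push D → (q_2, zyxzy, DCZ)
  read z, top D: go to q_3, push E → (q_3, yxzy, ECZ)
  ε-move, top E: go to q_3, push ε → (q_3, yxzy, CZ)
No transition applies at (q_3, yxzy, CZ); input not fully consumed.

Reject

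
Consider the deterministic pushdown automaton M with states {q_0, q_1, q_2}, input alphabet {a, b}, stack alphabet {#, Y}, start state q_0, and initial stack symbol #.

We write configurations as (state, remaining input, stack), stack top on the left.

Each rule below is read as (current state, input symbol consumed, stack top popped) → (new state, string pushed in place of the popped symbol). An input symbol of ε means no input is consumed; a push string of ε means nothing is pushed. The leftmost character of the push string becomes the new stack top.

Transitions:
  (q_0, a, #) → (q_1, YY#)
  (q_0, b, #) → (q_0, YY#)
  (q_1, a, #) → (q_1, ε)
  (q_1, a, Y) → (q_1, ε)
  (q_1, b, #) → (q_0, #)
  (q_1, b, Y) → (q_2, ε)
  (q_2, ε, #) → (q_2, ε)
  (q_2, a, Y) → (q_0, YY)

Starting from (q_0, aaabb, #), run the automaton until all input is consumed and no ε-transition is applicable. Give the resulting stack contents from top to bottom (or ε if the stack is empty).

(q_0, aaabb, #)
  read a, top #: go to q_1, push YY# → (q_1, aabb, YY#)
  read a, top Y: go to q_1, push ε → (q_1, abb, Y#)
  read a, top Y: go to q_1, push ε → (q_1, bb, #)
  read b, top #: go to q_0, push # → (q_0, b, #)
  read b, top #: go to q_0, push YY# → (q_0, ε, YY#)
All input consumed in state q_0 with stack YY#.

YY#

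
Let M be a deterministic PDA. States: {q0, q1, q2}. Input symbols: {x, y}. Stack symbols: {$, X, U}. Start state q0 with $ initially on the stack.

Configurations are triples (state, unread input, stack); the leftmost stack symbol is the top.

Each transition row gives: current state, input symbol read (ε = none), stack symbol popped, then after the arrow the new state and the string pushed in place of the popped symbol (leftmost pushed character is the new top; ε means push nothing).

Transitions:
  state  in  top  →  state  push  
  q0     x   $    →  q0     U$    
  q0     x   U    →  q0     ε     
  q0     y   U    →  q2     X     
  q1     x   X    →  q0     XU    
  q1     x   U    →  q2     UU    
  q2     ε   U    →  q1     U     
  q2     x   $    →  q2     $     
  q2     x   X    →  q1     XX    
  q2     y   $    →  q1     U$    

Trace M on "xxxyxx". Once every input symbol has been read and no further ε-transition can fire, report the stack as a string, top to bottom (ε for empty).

(q0, xxxyxx, $)
  read x, top $: go to q0, push U$ → (q0, xxyxx, U$)
  read x, top U: go to q0, push ε → (q0, xyxx, $)
  read x, top $: go to q0, push U$ → (q0, yxx, U$)
  read y, top U: go to q2, push X → (q2, xx, X$)
  read x, top X: go to q1, push XX → (q1, x, XX$)
  read x, top X: go to q0, push XU → (q0, ε, XUX$)
All input consumed in state q0 with stack XUX$.

XUX$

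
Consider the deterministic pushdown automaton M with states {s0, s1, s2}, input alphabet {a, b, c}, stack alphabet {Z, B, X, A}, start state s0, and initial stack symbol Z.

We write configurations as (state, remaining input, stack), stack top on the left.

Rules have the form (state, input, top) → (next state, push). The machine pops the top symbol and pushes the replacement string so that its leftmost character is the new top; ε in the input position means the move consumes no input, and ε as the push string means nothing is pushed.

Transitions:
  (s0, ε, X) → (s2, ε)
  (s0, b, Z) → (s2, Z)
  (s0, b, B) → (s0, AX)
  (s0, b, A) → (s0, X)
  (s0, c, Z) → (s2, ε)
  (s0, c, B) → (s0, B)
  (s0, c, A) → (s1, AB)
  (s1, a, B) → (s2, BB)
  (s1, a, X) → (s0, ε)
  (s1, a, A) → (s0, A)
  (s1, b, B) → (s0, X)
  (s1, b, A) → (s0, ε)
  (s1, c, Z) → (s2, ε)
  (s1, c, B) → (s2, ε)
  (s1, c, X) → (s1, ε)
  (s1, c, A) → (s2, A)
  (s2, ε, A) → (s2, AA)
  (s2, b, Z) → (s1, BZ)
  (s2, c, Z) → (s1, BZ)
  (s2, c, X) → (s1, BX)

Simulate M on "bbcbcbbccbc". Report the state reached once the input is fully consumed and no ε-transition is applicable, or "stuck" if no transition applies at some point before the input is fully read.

(s0, bbcbcbbccbc, Z) ⊢ (s2, bcbcbbccbc, Z) ⊢ (s1, cbcbbccbc, BZ) ⊢ (s2, bcbbccbc, Z) ⊢ (s1, cbbccbc, BZ) ⊢ (s2, bbccbc, Z) ⊢ (s1, bccbc, BZ) ⊢ (s0, ccbc, XZ) ⊢ (s2, ccbc, Z) ⊢ (s1, cbc, BZ) ⊢ (s2, bc, Z) ⊢ (s1, c, BZ) ⊢ (s2, ε, Z)
All input consumed; M is in state s2.

s2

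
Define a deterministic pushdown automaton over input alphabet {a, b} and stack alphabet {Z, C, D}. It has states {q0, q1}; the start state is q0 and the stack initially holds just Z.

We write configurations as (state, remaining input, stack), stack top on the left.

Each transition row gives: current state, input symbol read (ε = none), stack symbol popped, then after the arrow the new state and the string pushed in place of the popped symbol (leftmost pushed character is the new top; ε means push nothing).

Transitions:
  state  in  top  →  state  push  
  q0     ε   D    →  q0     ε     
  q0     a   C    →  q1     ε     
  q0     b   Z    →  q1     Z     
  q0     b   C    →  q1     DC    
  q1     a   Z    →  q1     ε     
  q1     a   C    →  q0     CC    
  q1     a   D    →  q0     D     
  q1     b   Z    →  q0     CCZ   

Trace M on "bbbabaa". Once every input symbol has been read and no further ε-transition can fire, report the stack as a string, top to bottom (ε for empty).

(q0, bbbabaa, Z)
  read b, top Z: go to q1, push Z → (q1, bbabaa, Z)
  read b, top Z: go to q0, push CCZ → (q0, babaa, CCZ)
  read b, top C: go to q1, push DC → (q1, abaa, DCCZ)
  read a, top D: go to q0, push D → (q0, baa, DCCZ)
  ε-move, top D: go to q0, push ε → (q0, baa, CCZ)
  read b, top C: go to q1, push DC → (q1, aa, DCCZ)
  read a, top D: go to q0, push D → (q0, a, DCCZ)
  ε-move, top D: go to q0, push ε → (q0, a, CCZ)
  read a, top C: go to q1, push ε → (q1, ε, CZ)
All input consumed in state q1 with stack CZ.

CZ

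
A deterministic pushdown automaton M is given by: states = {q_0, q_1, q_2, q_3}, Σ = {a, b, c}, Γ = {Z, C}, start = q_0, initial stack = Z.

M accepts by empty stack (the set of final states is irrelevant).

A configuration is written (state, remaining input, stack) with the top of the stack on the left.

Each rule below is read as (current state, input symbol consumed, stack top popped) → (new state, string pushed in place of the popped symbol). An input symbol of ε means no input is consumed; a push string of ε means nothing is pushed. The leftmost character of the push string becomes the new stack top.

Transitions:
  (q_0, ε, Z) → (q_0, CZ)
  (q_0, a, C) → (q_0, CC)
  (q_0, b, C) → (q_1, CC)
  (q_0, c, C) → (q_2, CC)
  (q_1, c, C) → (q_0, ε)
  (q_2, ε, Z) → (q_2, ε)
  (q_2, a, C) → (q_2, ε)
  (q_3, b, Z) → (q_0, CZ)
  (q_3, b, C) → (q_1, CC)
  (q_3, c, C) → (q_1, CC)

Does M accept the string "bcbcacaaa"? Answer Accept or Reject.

Accept

(q_0, bcbcacaaa, Z)
  ε-move, top Z: go to q_0, push CZ → (q_0, bcbcacaaa, CZ)
  read b, top C: go to q_1, push CC → (q_1, cbcacaaa, CCZ)
  read c, top C: go to q_0, push ε → (q_0, bcacaaa, CZ)
  read b, top C: go to q_1, push CC → (q_1, cacaaa, CCZ)
  read c, top C: go to q_0, push ε → (q_0, acaaa, CZ)
  read a, top C: go to q_0, push CC → (q_0, caaa, CCZ)
  read c, top C: go to q_2, push CC → (q_2, aaa, CCCZ)
  read a, top C: go to q_2, push ε → (q_2, aa, CCZ)
  read a, top C: go to q_2, push ε → (q_2, a, CZ)
  read a, top C: go to q_2, push ε → (q_2, ε, Z)
  ε-move, top Z: go to q_2, push ε → (q_2, ε, ε)
All input consumed and the stack is empty.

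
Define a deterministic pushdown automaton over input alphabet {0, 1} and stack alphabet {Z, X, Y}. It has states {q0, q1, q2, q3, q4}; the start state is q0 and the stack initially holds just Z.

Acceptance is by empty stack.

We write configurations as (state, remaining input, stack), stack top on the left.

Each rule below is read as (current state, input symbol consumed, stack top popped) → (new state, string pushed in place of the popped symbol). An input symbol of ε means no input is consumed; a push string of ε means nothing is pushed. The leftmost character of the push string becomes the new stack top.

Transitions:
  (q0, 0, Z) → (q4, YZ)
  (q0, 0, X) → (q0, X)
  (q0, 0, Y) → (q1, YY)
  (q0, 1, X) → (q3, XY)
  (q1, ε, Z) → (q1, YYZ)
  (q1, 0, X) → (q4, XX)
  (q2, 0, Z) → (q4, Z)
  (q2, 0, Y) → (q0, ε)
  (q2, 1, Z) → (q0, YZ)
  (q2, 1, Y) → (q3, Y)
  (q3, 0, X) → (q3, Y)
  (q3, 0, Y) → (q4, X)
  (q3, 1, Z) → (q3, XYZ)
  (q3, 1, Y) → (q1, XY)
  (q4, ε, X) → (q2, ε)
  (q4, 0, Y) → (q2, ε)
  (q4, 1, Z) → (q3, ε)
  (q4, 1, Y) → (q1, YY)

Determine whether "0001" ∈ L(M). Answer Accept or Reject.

Accept

(q0, 0001, Z)
  read 0, top Z: go to q4, push YZ → (q4, 001, YZ)
  read 0, top Y: go to q2, push ε → (q2, 01, Z)
  read 0, top Z: go to q4, push Z → (q4, 1, Z)
  read 1, top Z: go to q3, push ε → (q3, ε, ε)
All input consumed and the stack is empty.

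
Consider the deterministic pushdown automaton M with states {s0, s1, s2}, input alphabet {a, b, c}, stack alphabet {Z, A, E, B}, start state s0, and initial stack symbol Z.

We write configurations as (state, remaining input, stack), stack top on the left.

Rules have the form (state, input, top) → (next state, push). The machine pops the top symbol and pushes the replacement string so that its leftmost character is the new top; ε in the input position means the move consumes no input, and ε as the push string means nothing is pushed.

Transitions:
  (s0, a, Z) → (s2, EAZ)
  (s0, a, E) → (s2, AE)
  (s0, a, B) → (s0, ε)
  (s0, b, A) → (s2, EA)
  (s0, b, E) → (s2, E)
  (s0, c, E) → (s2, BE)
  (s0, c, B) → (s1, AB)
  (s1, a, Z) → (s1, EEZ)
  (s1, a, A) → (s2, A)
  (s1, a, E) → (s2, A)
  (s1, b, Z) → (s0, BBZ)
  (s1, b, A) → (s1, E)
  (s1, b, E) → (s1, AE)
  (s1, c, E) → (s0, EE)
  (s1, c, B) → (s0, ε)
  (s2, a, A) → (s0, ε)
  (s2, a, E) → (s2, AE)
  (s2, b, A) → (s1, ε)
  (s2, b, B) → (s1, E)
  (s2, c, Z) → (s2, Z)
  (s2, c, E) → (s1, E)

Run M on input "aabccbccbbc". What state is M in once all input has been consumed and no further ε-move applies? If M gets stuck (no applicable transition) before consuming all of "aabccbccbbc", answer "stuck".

stuck

(s0, aabccbccbbc, Z) ⊢ (s2, abccbccbbc, EAZ) ⊢ (s2, bccbccbbc, AEAZ) ⊢ (s1, ccbccbbc, EAZ) ⊢ (s0, cbccbbc, EEAZ) ⊢ (s2, bccbbc, BEEAZ) ⊢ (s1, ccbbc, EEEAZ) ⊢ (s0, cbbc, EEEEAZ) ⊢ (s2, bbc, BEEEEAZ) ⊢ (s1, bc, EEEEEAZ) ⊢ (s1, c, AEEEEEAZ)
No transition for (s1, c, top A); M blocks with input c remaining.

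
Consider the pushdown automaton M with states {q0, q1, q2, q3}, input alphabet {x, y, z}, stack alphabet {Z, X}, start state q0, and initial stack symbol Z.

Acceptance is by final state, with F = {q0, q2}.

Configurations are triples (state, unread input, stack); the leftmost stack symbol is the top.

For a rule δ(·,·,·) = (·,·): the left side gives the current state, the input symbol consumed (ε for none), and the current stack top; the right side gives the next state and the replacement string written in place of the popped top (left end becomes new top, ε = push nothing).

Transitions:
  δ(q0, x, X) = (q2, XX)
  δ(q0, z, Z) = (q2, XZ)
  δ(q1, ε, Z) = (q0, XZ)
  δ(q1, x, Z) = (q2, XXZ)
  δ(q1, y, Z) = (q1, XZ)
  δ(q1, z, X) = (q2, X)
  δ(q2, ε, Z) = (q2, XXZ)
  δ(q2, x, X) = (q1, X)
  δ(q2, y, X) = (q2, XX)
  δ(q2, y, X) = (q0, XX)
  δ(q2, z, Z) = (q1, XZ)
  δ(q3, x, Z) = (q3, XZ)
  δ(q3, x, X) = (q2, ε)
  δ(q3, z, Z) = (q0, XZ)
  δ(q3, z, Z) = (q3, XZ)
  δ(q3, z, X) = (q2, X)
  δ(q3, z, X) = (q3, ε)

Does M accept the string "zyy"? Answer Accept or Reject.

Accept

One accepting computation: (q0, zyy, Z) ⊢ (q2, yy, XZ) ⊢ (q2, y, XXZ) ⊢ (q2, ε, XXXZ)
All input consumed and state q2 ∈ F.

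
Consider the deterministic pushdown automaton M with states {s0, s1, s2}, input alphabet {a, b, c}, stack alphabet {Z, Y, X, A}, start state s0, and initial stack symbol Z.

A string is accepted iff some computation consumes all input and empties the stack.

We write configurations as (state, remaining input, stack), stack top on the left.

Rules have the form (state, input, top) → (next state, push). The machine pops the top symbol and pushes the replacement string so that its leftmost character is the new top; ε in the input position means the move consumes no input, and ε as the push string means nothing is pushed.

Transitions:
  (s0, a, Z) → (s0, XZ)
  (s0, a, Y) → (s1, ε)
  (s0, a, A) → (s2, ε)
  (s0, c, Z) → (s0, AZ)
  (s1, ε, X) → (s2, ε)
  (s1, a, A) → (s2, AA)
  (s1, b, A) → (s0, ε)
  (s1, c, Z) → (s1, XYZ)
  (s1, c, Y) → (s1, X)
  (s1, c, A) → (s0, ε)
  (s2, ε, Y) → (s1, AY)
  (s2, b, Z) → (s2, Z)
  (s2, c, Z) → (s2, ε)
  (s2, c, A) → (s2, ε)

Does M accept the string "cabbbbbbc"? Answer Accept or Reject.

(s0, cabbbbbbc, Z)
  read c, top Z: go to s0, push AZ → (s0, abbbbbbc, AZ)
  read a, top A: go to s2, push ε → (s2, bbbbbbc, Z)
  read b, top Z: go to s2, push Z → (s2, bbbbbc, Z)
  read b, top Z: go to s2, push Z → (s2, bbbbc, Z)
  read b, top Z: go to s2, push Z → (s2, bbbc, Z)
  read b, top Z: go to s2, push Z → (s2, bbc, Z)
  read b, top Z: go to s2, push Z → (s2, bc, Z)
  read b, top Z: go to s2, push Z → (s2, c, Z)
  read c, top Z: go to s2, push ε → (s2, ε, ε)
All input consumed and the stack is empty.

Accept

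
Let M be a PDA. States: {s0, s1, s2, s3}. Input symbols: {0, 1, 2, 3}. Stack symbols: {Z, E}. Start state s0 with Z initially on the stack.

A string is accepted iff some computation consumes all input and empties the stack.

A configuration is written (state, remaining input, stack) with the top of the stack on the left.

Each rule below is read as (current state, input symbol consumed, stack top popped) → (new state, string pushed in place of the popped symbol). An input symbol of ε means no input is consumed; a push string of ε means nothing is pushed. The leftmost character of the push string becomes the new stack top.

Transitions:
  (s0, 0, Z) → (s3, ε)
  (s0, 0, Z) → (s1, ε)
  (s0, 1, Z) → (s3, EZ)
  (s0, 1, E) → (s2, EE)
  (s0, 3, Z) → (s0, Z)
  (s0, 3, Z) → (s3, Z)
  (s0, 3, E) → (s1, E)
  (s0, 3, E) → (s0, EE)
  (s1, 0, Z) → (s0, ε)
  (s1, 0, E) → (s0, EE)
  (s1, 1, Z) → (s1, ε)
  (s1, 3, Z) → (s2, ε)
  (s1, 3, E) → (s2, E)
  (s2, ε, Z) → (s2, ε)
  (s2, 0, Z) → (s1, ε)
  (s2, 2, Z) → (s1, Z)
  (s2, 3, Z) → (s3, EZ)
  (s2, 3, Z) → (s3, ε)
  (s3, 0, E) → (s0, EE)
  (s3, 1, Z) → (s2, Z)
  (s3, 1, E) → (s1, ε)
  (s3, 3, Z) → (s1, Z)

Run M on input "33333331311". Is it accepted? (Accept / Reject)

One accepting computation: (s0, 33333331311, Z) ⊢ (s0, 3333331311, Z) ⊢ (s0, 333331311, Z) ⊢ (s0, 33331311, Z) ⊢ (s0, 3331311, Z) ⊢ (s0, 331311, Z) ⊢ (s0, 31311, Z) ⊢ (s3, 1311, Z) ⊢ (s2, 311, Z) ⊢ (s3, 11, EZ) ⊢ (s1, 1, Z) ⊢ (s1, ε, ε)
All input consumed and the stack is empty.

Accept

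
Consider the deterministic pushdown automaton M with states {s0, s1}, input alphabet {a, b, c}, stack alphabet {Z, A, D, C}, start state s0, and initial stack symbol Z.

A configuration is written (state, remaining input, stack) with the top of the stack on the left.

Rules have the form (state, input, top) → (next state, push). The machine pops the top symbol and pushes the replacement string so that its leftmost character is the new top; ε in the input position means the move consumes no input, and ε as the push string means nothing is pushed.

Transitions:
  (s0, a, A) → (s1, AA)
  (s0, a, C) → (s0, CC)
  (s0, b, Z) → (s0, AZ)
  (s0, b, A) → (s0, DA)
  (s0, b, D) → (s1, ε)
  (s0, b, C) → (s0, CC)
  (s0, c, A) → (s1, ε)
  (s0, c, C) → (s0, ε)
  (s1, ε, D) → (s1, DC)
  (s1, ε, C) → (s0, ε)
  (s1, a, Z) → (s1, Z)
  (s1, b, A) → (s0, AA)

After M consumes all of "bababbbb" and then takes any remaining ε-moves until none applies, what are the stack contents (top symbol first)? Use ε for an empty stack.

AAAAAAZ

(s0, bababbbb, Z) ⊢ (s0, ababbbb, AZ) ⊢ (s1, babbbb, AAZ) ⊢ (s0, abbbb, AAAZ) ⊢ (s1, bbbb, AAAAZ) ⊢ (s0, bbb, AAAAAZ) ⊢ (s0, bb, DAAAAAZ) ⊢ (s1, b, AAAAAZ) ⊢ (s0, ε, AAAAAAZ)
All input consumed in state s0 with stack AAAAAAZ.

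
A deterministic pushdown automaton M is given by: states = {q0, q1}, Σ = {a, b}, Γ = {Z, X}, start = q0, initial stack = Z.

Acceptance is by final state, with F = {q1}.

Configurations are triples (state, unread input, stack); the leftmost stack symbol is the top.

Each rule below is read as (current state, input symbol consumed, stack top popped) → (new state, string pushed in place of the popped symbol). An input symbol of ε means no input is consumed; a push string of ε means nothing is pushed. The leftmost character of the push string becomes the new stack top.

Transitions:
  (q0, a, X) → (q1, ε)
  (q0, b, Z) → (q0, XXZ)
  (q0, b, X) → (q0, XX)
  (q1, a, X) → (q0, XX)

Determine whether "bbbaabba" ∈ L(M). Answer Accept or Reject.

Accept

(q0, bbbaabba, Z)
  read b, top Z: go to q0, push XXZ → (q0, bbaabba, XXZ)
  read b, top X: go to q0, push XX → (q0, baabba, XXXZ)
  read b, top X: go to q0, push XX → (q0, aabba, XXXXZ)
  read a, top X: go to q1, push ε → (q1, abba, XXXZ)
  read a, top X: go to q0, push XX → (q0, bba, XXXXZ)
  read b, top X: go to q0, push XX → (q0, ba, XXXXXZ)
  read b, top X: go to q0, push XX → (q0, a, XXXXXXZ)
  read a, top X: go to q1, push ε → (q1, ε, XXXXXZ)
All input consumed; state q1 ∈ F.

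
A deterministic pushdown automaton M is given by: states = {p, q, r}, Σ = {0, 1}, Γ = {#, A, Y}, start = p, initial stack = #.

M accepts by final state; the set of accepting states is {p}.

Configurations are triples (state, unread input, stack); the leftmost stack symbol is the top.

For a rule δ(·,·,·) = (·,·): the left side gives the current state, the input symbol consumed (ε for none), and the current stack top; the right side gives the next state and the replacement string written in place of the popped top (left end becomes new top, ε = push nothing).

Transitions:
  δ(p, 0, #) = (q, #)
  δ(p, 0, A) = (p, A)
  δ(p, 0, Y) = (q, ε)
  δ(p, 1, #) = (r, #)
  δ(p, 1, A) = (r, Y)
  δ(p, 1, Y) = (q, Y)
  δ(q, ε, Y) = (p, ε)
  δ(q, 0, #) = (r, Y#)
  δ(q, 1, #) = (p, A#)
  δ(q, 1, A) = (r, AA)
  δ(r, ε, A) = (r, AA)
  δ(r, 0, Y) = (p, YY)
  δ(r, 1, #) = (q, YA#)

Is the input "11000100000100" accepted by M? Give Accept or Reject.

Reject

(p, 11000100000100, #)
  read 1, top #: go to r, push # → (r, 1000100000100, #)
  read 1, top #: go to q, push YA# → (q, 000100000100, YA#)
  ε-move, top Y: go to p, push ε → (p, 000100000100, A#)
  read 0, top A: go to p, push A → (p, 00100000100, A#)
  read 0, top A: go to p, push A → (p, 0100000100, A#)
  read 0, top A: go to p, push A → (p, 100000100, A#)
  read 1, top A: go to r, push Y → (r, 00000100, Y#)
  read 0, top Y: go to p, push YY → (p, 0000100, YY#)
  read 0, top Y: go to q, push ε → (q, 000100, Y#)
  ε-move, top Y: go to p, push ε → (p, 000100, #)
  read 0, top #: go to q, push # → (q, 00100, #)
  read 0, top #: go to r, push Y# → (r, 0100, Y#)
  read 0, top Y: go to p, push YY → (p, 100, YY#)
  read 1, top Y: go to q, push Y → (q, 00, YY#)
  ε-move, top Y: go to p, push ε → (p, 00, Y#)
  read 0, top Y: go to q, push ε → (q, 0, #)
  read 0, top #: go to r, push Y# → (r, ε, Y#)
All input consumed; state r ∉ F and no further ε-move applies.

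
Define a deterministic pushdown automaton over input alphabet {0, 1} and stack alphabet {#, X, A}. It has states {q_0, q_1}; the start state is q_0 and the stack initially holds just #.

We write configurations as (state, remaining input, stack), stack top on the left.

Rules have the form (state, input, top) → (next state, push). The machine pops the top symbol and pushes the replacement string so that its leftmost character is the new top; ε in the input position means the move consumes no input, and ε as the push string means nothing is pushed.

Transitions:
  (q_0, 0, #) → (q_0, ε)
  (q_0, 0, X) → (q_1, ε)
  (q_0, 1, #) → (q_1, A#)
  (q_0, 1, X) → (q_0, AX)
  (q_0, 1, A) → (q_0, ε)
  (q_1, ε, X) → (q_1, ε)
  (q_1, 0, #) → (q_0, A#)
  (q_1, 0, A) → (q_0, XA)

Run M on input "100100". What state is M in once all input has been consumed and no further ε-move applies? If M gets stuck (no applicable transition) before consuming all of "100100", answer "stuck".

(q_0, 100100, #)
  read 1, top #: go to q_1, push A# → (q_1, 00100, A#)
  read 0, top A: go to q_0, push XA → (q_0, 0100, XA#)
  read 0, top X: go to q_1, push ε → (q_1, 100, A#)
No transition for (q_1, 1, top A); M blocks with input 100 remaining.

stuck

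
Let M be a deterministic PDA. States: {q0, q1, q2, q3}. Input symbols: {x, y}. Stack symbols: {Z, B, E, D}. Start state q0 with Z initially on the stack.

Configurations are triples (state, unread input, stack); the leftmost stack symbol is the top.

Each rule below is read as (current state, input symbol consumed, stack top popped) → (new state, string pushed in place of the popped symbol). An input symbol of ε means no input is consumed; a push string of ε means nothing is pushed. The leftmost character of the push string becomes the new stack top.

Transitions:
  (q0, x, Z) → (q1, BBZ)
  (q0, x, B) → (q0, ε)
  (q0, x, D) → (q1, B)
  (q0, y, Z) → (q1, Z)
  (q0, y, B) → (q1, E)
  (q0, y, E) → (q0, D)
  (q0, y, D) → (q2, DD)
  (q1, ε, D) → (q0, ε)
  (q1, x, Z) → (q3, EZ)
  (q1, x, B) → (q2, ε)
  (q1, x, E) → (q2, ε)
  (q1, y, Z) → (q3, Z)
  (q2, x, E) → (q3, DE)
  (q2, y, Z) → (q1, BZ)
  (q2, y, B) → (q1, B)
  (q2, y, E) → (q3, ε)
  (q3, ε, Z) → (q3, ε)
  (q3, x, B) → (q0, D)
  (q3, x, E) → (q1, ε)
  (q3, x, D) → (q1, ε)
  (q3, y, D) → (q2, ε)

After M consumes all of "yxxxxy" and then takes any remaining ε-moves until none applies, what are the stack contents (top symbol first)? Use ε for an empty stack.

(q0, yxxxxy, Z)
  read y, top Z: go to q1, push Z → (q1, xxxxy, Z)
  read x, top Z: go to q3, push EZ → (q3, xxxy, EZ)
  read x, top E: go to q1, push ε → (q1, xxy, Z)
  read x, top Z: go to q3, push EZ → (q3, xy, EZ)
  read x, top E: go to q1, push ε → (q1, y, Z)
  read y, top Z: go to q3, push Z → (q3, ε, Z)
  ε-move, top Z: go to q3, push ε → (q3, ε, ε)
All input consumed in state q3 with stack ε.

ε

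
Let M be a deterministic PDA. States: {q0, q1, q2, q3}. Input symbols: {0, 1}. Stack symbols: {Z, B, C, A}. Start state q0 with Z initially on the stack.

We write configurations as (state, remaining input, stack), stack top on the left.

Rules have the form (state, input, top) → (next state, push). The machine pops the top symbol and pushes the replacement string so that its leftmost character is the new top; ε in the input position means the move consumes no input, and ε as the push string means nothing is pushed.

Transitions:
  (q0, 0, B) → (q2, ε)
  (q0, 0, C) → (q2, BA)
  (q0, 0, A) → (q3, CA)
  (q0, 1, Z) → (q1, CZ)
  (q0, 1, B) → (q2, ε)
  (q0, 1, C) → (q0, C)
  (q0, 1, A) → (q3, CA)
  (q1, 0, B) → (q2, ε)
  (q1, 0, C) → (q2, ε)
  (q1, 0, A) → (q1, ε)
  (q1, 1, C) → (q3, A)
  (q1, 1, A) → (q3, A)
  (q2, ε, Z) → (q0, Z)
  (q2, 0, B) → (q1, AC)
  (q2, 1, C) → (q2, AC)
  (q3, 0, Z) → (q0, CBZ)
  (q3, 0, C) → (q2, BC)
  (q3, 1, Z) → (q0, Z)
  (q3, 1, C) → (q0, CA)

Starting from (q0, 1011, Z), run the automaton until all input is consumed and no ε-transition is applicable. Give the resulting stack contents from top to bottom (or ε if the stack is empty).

(q0, 1011, Z)
  read 1, top Z: go to q1, push CZ → (q1, 011, CZ)
  read 0, top C: go to q2, push ε → (q2, 11, Z)
  ε-move, top Z: go to q0, push Z → (q0, 11, Z)
  read 1, top Z: go to q1, push CZ → (q1, 1, CZ)
  read 1, top C: go to q3, push A → (q3, ε, AZ)
All input consumed in state q3 with stack AZ.

AZ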